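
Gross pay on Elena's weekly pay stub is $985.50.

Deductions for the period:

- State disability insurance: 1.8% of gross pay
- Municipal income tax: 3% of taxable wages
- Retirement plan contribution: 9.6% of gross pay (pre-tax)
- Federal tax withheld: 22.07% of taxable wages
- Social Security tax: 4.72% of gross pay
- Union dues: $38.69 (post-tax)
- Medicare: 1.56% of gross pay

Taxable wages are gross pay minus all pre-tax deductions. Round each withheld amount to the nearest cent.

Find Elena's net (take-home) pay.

$549.22

Retirement plan contribution: $985.50 × 0.096 = $94.61
Taxable wages = $985.50 − $94.61 = $890.89
Federal tax withheld: $890.89 × 0.2207 = $196.62
Municipal income tax: $890.89 × 0.03 = $26.73
Social Security tax: $985.50 × 0.0472 = $46.52
Medicare: $985.50 × 0.0156 = $15.37
State disability insurance: $985.50 × 0.018 = $17.74
Union dues: $38.69
Total deductions = $94.61 + $196.62 + $26.73 + $46.52 + $15.37 + $17.74 + $38.69 = $436.28
Net pay = $985.50 − $436.28 = $549.22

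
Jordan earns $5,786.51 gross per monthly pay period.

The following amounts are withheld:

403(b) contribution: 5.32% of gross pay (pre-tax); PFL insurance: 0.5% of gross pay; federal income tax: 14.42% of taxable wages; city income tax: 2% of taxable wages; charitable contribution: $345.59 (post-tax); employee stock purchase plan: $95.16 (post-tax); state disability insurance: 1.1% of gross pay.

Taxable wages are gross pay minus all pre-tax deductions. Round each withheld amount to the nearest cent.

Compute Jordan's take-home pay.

403(b) contribution: $5,786.51 × 0.0532 = $307.84
Taxable wages = $5,786.51 − $307.84 = $5,478.67
Federal income tax: $5,478.67 × 0.1442 = $790.02
City income tax: $5,478.67 × 0.02 = $109.57
PFL insurance: $5,786.51 × 0.005 = $28.93
State disability insurance: $5,786.51 × 0.011 = $63.65
Charitable contribution: $345.59
Employee stock purchase plan: $95.16
Total deductions = $307.84 + $790.02 + $109.57 + $28.93 + $63.65 + $345.59 + $95.16 = $1,740.76
Net pay = $5,786.51 − $1,740.76 = $4,045.75

$4,045.75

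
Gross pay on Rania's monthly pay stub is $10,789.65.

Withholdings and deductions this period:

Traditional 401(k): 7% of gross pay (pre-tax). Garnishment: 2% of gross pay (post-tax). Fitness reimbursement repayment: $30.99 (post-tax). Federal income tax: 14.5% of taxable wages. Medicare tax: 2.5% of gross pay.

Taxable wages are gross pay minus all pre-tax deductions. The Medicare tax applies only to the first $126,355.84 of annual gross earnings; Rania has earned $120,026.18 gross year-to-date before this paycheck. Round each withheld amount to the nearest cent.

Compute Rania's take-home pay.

Traditional 401(k): $10,789.65 × 0.07 = $755.28
Taxable wages = $10,789.65 − $755.28 = $10,034.37
Federal income tax: $10,034.37 × 0.145 = $1,454.98
Medicare tax: only $126,355.84 − $120,026.18 = $6,329.66 of this check is subject → $6,329.66 × 0.025 = $158.24
Garnishment: $10,789.65 × 0.02 = $215.79
Fitness reimbursement repayment: $30.99
Total deductions = $755.28 + $1,454.98 + $158.24 + $215.79 + $30.99 = $2,615.28
Net pay = $10,789.65 − $2,615.28 = $8,174.37

$8,174.37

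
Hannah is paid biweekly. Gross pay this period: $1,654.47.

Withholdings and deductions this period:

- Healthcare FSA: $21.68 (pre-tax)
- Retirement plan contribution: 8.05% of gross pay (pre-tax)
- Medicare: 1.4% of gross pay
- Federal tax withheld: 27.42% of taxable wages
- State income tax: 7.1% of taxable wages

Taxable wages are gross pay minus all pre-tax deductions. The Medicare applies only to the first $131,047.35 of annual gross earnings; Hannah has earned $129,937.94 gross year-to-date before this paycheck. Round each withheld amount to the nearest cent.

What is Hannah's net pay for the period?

Healthcare FSA: $21.68
Retirement plan contribution: $1,654.47 × 0.0805 = $133.18
Pre-tax total = $21.68 + $133.18 = $154.86
Taxable wages = $1,654.47 − $154.86 = $1,499.61
Federal tax withheld: $1,499.61 × 0.2742 = $411.19
State income tax: $1,499.61 × 0.071 = $106.47
Medicare: only $131,047.35 − $129,937.94 = $1,109.41 of this check is subject → $1,109.41 × 0.014 = $15.53
Total deductions = $21.68 + $133.18 + $411.19 + $106.47 + $15.53 = $688.05
Net pay = $1,654.47 − $688.05 = $966.42

$966.42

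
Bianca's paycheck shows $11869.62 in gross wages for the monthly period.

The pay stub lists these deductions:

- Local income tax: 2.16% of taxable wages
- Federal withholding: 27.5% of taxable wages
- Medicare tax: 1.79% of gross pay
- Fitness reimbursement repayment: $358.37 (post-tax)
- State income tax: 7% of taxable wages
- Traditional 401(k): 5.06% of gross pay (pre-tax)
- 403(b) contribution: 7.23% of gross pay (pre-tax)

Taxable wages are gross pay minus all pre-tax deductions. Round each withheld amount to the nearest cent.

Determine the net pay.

403(b) contribution: $11869.62 × 0.0723 = $858.17
Traditional 401(k): $11869.62 × 0.0506 = $600.60
Pre-tax total = $858.17 + $600.60 = $1458.77
Taxable wages = $11869.62 − $1458.77 = $10410.85
State income tax: $10410.85 × 0.07 = $728.76
Local income tax: $10410.85 × 0.0216 = $224.87
Federal withholding: $10410.85 × 0.275 = $2862.98
Medicare tax: $11869.62 × 0.0179 = $212.47
Fitness reimbursement repayment: $358.37
Total deductions = $858.17 + $600.60 + $728.76 + $224.87 + $2862.98 + $212.47 + $358.37 = $5846.22
Net pay = $11869.62 − $5846.22 = $6023.40

$6023.40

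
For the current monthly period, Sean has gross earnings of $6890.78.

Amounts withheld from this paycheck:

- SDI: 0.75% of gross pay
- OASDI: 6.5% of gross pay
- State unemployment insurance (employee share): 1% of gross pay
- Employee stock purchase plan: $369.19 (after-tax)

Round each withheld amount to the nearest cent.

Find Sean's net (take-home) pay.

$5953.10

OASDI: $6890.78 × 0.065 = $447.90
State unemployment insurance (employee share): $6890.78 × 0.01 = $68.91
SDI: $6890.78 × 0.0075 = $51.68
Employee stock purchase plan: $369.19
Total deductions = $447.90 + $68.91 + $51.68 + $369.19 = $937.68
Net pay = $6890.78 − $937.68 = $5953.10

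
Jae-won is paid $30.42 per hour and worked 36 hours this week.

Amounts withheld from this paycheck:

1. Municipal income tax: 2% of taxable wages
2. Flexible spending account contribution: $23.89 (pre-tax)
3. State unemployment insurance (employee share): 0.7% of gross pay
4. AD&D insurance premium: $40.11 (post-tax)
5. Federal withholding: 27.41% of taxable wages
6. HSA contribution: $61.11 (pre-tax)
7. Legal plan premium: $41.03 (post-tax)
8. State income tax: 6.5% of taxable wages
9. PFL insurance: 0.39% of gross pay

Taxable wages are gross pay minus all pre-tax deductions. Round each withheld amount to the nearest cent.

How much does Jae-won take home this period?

$554.31

Gross pay: 36 × $30.42 = $1,095.12
HSA contribution: $61.11
Flexible spending account contribution: $23.89
Pre-tax total = $61.11 + $23.89 = $85.00
Taxable wages = $1,095.12 − $85.00 = $1,010.12
Federal withholding: $1,010.12 × 0.2741 = $276.87
State income tax: $1,010.12 × 0.065 = $65.66
Municipal income tax: $1,010.12 × 0.02 = $20.20
PFL insurance: $1,095.12 × 0.0039 = $4.27
State unemployment insurance (employee share): $1,095.12 × 0.007 = $7.67
Legal plan premium: $41.03
AD&D insurance premium: $40.11
Total deductions = $61.11 + $23.89 + $276.87 + $65.66 + $20.20 + $4.27 + $7.67 + $41.03 + $40.11 = $540.81
Net pay = $1,095.12 − $540.81 = $554.31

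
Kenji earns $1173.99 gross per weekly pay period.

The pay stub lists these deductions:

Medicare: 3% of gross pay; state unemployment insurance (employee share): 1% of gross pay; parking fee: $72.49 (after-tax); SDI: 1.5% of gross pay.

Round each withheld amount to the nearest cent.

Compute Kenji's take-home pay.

$1036.93

SDI: $1173.99 × 0.015 = $17.61
Medicare: $1173.99 × 0.03 = $35.22
State unemployment insurance (employee share): $1173.99 × 0.01 = $11.74
Parking fee: $72.49
Total deductions = $17.61 + $35.22 + $11.74 + $72.49 = $137.06
Net pay = $1173.99 − $137.06 = $1036.93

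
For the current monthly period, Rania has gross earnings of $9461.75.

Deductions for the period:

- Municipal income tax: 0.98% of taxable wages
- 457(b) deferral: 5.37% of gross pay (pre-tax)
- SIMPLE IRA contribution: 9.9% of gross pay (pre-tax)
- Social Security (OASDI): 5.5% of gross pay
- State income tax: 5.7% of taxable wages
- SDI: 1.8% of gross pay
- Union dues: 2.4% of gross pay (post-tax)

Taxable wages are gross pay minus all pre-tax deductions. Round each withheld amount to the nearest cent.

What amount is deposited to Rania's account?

$6563.61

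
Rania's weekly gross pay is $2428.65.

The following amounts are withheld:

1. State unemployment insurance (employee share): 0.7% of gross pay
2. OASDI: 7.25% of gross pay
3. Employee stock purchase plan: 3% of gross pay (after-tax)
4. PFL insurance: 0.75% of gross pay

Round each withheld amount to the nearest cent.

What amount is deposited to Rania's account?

$2144.50

State unemployment insurance (employee share): $2428.65 × 0.007 = $17.00
OASDI: $2428.65 × 0.0725 = $176.08
PFL insurance: $2428.65 × 0.0075 = $18.21
Employee stock purchase plan: $2428.65 × 0.03 = $72.86
Total deductions = $17.00 + $176.08 + $18.21 + $72.86 = $284.15
Net pay = $2428.65 − $284.15 = $2144.50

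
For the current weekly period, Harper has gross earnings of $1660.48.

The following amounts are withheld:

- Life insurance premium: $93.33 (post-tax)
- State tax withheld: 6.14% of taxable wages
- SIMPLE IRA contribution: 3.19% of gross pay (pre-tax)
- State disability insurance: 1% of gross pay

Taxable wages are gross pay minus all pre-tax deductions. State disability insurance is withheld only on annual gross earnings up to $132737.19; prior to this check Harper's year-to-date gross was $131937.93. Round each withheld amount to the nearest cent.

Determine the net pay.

SIMPLE IRA contribution: $1660.48 × 0.0319 = $52.97
Taxable wages = $1660.48 − $52.97 = $1607.51
State tax withheld: $1607.51 × 0.0614 = $98.70
State disability insurance: only $132737.19 − $131937.93 = $799.26 of this check is subject → $799.26 × 0.01 = $7.99
Life insurance premium: $93.33
Total deductions = $52.97 + $98.70 + $7.99 + $93.33 = $252.99
Net pay = $1660.48 − $252.99 = $1407.49

$1407.49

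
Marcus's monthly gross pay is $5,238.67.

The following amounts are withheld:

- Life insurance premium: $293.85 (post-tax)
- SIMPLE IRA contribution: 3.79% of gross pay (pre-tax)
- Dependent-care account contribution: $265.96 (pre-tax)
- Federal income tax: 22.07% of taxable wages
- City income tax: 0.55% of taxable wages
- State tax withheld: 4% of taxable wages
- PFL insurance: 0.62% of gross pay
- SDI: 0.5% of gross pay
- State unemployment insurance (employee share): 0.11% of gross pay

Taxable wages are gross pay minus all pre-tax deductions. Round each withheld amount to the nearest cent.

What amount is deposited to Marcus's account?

Dependent-care account contribution: $265.96
SIMPLE IRA contribution: $5,238.67 × 0.0379 = $198.55
Pre-tax total = $265.96 + $198.55 = $464.51
Taxable wages = $5,238.67 − $464.51 = $4,774.16
State tax withheld: $4,774.16 × 0.04 = $190.97
Federal income tax: $4,774.16 × 0.2207 = $1,053.66
City income tax: $4,774.16 × 0.0055 = $26.26
State unemployment insurance (employee share): $5,238.67 × 0.0011 = $5.76
PFL insurance: $5,238.67 × 0.0062 = $32.48
SDI: $5,238.67 × 0.005 = $26.19
Life insurance premium: $293.85
Total deductions = $265.96 + $198.55 + $190.97 + $1,053.66 + $26.26 + $5.76 + $32.48 + $26.19 + $293.85 = $2,093.68
Net pay = $5,238.67 − $2,093.68 = $3,144.99

$3,144.99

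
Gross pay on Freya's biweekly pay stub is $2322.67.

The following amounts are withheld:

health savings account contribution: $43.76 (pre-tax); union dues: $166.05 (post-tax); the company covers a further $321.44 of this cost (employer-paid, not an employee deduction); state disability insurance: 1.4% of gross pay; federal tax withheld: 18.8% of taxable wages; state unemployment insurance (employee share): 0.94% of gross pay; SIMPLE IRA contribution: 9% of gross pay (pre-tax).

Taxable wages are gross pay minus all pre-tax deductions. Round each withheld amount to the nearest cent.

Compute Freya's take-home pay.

Health savings account contribution: $43.76
SIMPLE IRA contribution: $2322.67 × 0.09 = $209.04
Pre-tax total = $43.76 + $209.04 = $252.80
Taxable wages = $2322.67 − $252.80 = $2069.87
Federal tax withheld: $2069.87 × 0.188 = $389.14
State unemployment insurance (employee share): $2322.67 × 0.0094 = $21.83
State disability insurance: $2322.67 × 0.014 = $32.52
Union dues: $166.05
(Employer's $321.44 toward union dues is not withheld from the employee.)
Total deductions = $43.76 + $209.04 + $389.14 + $21.83 + $32.52 + $166.05 = $862.34
Net pay = $2322.67 − $862.34 = $1460.33

$1460.33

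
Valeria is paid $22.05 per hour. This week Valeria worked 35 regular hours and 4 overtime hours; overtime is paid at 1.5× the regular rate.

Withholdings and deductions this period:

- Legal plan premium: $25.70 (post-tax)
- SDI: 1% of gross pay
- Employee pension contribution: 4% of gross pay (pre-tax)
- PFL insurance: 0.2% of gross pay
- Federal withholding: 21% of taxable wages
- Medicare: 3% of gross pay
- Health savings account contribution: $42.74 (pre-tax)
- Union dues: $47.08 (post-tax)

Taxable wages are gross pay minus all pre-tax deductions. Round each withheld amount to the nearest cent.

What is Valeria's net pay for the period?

Regular pay: 35 × $22.05 = $771.75
Overtime pay: 4 × $22.05 × 1.5 = $132.30
Gross pay = $771.75 + $132.30 = $904.05
Health savings account contribution: $42.74
Employee pension contribution: $904.05 × 0.04 = $36.16
Pre-tax total = $42.74 + $36.16 = $78.90
Taxable wages = $904.05 − $78.90 = $825.15
Federal withholding: $825.15 × 0.21 = $173.28
Medicare: $904.05 × 0.03 = $27.12
PFL insurance: $904.05 × 0.002 = $1.81
SDI: $904.05 × 0.01 = $9.04
Union dues: $47.08
Legal plan premium: $25.70
Total deductions = $42.74 + $36.16 + $173.28 + $27.12 + $1.81 + $9.04 + $47.08 + $25.70 = $362.93
Net pay = $904.05 − $362.93 = $541.12

$541.12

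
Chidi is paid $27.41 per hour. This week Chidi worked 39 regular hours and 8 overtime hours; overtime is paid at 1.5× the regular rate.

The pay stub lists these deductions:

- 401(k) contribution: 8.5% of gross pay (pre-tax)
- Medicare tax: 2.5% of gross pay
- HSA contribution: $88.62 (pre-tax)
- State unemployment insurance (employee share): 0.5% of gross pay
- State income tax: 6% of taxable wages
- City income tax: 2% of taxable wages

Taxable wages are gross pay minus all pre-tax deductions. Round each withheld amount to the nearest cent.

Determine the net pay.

$1,053.29

Regular pay: 39 × $27.41 = $1,068.99
Overtime pay: 8 × $27.41 × 1.5 = $328.92
Gross pay = $1,068.99 + $328.92 = $1,397.91
401(k) contribution: $1,397.91 × 0.085 = $118.82
HSA contribution: $88.62
Pre-tax total = $118.82 + $88.62 = $207.44
Taxable wages = $1,397.91 − $207.44 = $1,190.47
City income tax: $1,190.47 × 0.02 = $23.81
State income tax: $1,190.47 × 0.06 = $71.43
State unemployment insurance (employee share): $1,397.91 × 0.005 = $6.99
Medicare tax: $1,397.91 × 0.025 = $34.95
Total deductions = $118.82 + $88.62 + $23.81 + $71.43 + $6.99 + $34.95 = $344.62
Net pay = $1,397.91 − $344.62 = $1,053.29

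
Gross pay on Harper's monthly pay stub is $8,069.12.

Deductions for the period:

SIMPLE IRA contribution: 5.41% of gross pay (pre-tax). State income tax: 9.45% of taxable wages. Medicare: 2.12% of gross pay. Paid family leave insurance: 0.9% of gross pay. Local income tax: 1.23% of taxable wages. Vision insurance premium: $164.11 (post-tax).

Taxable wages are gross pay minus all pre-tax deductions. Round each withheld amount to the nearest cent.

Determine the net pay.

SIMPLE IRA contribution: $8,069.12 × 0.0541 = $436.54
Taxable wages = $8,069.12 − $436.54 = $7,632.58
State income tax: $7,632.58 × 0.0945 = $721.28
Local income tax: $7,632.58 × 0.0123 = $93.88
Paid family leave insurance: $8,069.12 × 0.009 = $72.62
Medicare: $8,069.12 × 0.0212 = $171.07
Vision insurance premium: $164.11
Total deductions = $436.54 + $721.28 + $93.88 + $72.62 + $171.07 + $164.11 = $1,659.50
Net pay = $8,069.12 − $1,659.50 = $6,409.62

$6,409.62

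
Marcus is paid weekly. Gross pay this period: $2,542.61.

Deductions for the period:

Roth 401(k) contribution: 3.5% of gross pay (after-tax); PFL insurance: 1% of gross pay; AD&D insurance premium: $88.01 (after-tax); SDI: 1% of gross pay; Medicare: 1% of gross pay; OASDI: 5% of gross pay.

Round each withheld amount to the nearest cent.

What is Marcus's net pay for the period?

$2,162.19

PFL insurance: $2,542.61 × 0.01 = $25.43
SDI: $2,542.61 × 0.01 = $25.43
OASDI: $2,542.61 × 0.05 = $127.13
Medicare: $2,542.61 × 0.01 = $25.43
AD&D insurance premium: $88.01
Roth 401(k) contribution: $2,542.61 × 0.035 = $88.99
Total deductions = $25.43 + $25.43 + $127.13 + $25.43 + $88.01 + $88.99 = $380.42
Net pay = $2,542.61 − $380.42 = $2,162.19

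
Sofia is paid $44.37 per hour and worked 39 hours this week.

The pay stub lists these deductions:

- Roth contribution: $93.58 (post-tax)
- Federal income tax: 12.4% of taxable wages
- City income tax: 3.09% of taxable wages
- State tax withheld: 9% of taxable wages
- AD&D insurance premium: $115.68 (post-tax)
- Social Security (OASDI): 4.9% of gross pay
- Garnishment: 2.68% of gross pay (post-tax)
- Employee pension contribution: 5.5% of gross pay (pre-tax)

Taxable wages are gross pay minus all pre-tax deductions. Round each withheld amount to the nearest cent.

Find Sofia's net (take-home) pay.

$894.36

Gross pay: 39 × $44.37 = $1,730.43
Employee pension contribution: $1,730.43 × 0.055 = $95.17
Taxable wages = $1,730.43 − $95.17 = $1,635.26
State tax withheld: $1,635.26 × 0.09 = $147.17
City income tax: $1,635.26 × 0.0309 = $50.53
Federal income tax: $1,635.26 × 0.124 = $202.77
Social Security (OASDI): $1,730.43 × 0.049 = $84.79
AD&D insurance premium: $115.68
Garnishment: $1,730.43 × 0.0268 = $46.38
Roth contribution: $93.58
Total deductions = $95.17 + $147.17 + $50.53 + $202.77 + $84.79 + $115.68 + $46.38 + $93.58 = $836.07
Net pay = $1,730.43 − $836.07 = $894.36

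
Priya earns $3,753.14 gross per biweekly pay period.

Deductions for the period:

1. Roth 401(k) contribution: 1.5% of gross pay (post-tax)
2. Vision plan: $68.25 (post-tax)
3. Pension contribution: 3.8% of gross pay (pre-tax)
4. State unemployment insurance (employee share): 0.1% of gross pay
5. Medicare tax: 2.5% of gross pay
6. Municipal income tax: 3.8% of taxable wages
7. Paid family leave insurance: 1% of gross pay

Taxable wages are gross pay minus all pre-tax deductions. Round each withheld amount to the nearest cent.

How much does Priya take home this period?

Pension contribution: $3,753.14 × 0.038 = $142.62
Taxable wages = $3,753.14 − $142.62 = $3,610.52
Municipal income tax: $3,610.52 × 0.038 = $137.20
State unemployment insurance (employee share): $3,753.14 × 0.001 = $3.75
Medicare tax: $3,753.14 × 0.025 = $93.83
Paid family leave insurance: $3,753.14 × 0.01 = $37.53
Vision plan: $68.25
Roth 401(k) contribution: $3,753.14 × 0.015 = $56.30
Total deductions = $142.62 + $137.20 + $3.75 + $93.83 + $37.53 + $68.25 + $56.30 = $539.48
Net pay = $3,753.14 − $539.48 = $3,213.66

$3,213.66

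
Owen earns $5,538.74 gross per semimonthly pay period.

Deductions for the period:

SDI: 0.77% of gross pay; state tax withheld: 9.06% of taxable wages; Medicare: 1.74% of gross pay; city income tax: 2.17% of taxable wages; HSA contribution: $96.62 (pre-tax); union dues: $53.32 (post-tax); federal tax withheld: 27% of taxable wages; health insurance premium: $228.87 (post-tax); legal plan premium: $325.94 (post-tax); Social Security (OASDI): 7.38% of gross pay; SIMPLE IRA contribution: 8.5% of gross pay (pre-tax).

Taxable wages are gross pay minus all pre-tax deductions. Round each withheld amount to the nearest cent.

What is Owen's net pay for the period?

SIMPLE IRA contribution: $5,538.74 × 0.085 = $470.79
HSA contribution: $96.62
Pre-tax total = $470.79 + $96.62 = $567.41
Taxable wages = $5,538.74 − $567.41 = $4,971.33
State tax withheld: $4,971.33 × 0.0906 = $450.40
City income tax: $4,971.33 × 0.0217 = $107.88
Federal tax withheld: $4,971.33 × 0.27 = $1,342.26
Medicare: $5,538.74 × 0.0174 = $96.37
SDI: $5,538.74 × 0.0077 = $42.65
Social Security (OASDI): $5,538.74 × 0.0738 = $408.76
Legal plan premium: $325.94
Union dues: $53.32
Health insurance premium: $228.87
Total deductions = $470.79 + $96.62 + $450.40 + $107.88 + $1,342.26 + $96.37 + $42.65 + $408.76 + $325.94 + $53.32 + $228.87 = $3,623.86
Net pay = $5,538.74 − $3,623.86 = $1,914.88

$1,914.88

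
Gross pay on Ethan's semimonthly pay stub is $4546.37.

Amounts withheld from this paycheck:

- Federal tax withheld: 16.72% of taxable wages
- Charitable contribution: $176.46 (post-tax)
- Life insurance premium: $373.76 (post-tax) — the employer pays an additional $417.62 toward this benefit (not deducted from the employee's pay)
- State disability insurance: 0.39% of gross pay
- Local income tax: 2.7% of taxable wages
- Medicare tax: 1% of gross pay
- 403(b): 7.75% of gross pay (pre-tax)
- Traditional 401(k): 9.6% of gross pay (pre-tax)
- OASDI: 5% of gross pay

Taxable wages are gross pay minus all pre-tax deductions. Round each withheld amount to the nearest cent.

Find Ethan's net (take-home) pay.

Traditional 401(k): $4546.37 × 0.096 = $436.45
403(b): $4546.37 × 0.0775 = $352.34
Pre-tax total = $436.45 + $352.34 = $788.79
Taxable wages = $4546.37 − $788.79 = $3757.58
Local income tax: $3757.58 × 0.027 = $101.45
Federal tax withheld: $3757.58 × 0.1672 = $628.27
OASDI: $4546.37 × 0.05 = $227.32
Medicare tax: $4546.37 × 0.01 = $45.46
State disability insurance: $4546.37 × 0.0039 = $17.73
Charitable contribution: $176.46
Life insurance premium: $373.76
(Employer's $417.62 toward life insurance premium is not withheld from the employee.)
Total deductions = $436.45 + $352.34 + $101.45 + $628.27 + $227.32 + $45.46 + $17.73 + $176.46 + $373.76 = $2359.24
Net pay = $4546.37 − $2359.24 = $2187.13

$2187.13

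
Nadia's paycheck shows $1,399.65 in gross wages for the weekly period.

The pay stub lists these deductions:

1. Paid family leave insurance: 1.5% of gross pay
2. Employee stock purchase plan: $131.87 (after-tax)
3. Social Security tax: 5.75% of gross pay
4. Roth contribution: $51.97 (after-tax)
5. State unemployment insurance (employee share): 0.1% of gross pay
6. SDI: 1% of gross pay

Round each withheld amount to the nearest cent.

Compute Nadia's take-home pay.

State unemployment insurance (employee share): $1,399.65 × 0.001 = $1.40
Paid family leave insurance: $1,399.65 × 0.015 = $20.99
Social Security tax: $1,399.65 × 0.0575 = $80.48
SDI: $1,399.65 × 0.01 = $14.00
Roth contribution: $51.97
Employee stock purchase plan: $131.87
Total deductions = $1.40 + $20.99 + $80.48 + $14.00 + $51.97 + $131.87 = $300.71
Net pay = $1,399.65 − $300.71 = $1,098.94

$1,098.94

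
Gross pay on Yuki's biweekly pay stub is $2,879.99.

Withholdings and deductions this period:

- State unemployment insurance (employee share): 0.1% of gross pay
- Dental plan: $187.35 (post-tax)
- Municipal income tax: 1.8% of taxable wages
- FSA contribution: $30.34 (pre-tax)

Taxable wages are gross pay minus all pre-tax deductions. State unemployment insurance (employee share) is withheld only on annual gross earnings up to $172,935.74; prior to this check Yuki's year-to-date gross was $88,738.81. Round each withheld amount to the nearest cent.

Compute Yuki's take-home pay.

$2,608.13

FSA contribution: $30.34
Taxable wages = $2,879.99 − $30.34 = $2,849.65
Municipal income tax: $2,849.65 × 0.018 = $51.29
State unemployment insurance (employee share): cap not yet reached, full $2,879.99 is subject → $2,879.99 × 0.001 = $2.88
Dental plan: $187.35
Total deductions = $30.34 + $51.29 + $2.88 + $187.35 = $271.86
Net pay = $2,879.99 − $271.86 = $2,608.13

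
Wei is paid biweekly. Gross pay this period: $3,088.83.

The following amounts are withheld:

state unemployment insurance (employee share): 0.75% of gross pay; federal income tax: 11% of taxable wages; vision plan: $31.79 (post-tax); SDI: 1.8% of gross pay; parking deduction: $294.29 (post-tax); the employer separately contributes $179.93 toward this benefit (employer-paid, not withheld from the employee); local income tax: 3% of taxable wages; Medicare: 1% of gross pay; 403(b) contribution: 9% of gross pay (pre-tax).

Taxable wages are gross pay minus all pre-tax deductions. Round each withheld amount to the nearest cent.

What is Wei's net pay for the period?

403(b) contribution: $3,088.83 × 0.09 = $277.99
Taxable wages = $3,088.83 − $277.99 = $2,810.84
Federal income tax: $2,810.84 × 0.11 = $309.19
Local income tax: $2,810.84 × 0.03 = $84.33
Medicare: $3,088.83 × 0.01 = $30.89
SDI: $3,088.83 × 0.018 = $55.60
State unemployment insurance (employee share): $3,088.83 × 0.0075 = $23.17
Parking deduction: $294.29
Vision plan: $31.79
(Employer's $179.93 toward parking deduction is not withheld from the employee.)
Total deductions = $277.99 + $309.19 + $84.33 + $30.89 + $55.60 + $23.17 + $294.29 + $31.79 = $1,107.25
Net pay = $3,088.83 − $1,107.25 = $1,981.58

$1,981.58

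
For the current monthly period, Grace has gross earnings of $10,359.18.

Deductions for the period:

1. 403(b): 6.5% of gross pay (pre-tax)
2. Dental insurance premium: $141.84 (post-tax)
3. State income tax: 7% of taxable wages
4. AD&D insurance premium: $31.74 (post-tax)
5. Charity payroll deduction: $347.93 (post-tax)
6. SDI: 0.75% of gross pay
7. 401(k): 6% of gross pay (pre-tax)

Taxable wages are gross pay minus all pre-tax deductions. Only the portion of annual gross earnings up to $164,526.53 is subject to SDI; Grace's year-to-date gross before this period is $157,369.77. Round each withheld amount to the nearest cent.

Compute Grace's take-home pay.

$7,854.59

401(k): $10,359.18 × 0.06 = $621.55
403(b): $10,359.18 × 0.065 = $673.35
Pre-tax total = $621.55 + $673.35 = $1,294.90
Taxable wages = $10,359.18 − $1,294.90 = $9,064.28
State income tax: $9,064.28 × 0.07 = $634.50
SDI: only $164,526.53 − $157,369.77 = $7,156.76 of this check is subject → $7,156.76 × 0.0075 = $53.68
Dental insurance premium: $141.84
AD&D insurance premium: $31.74
Charity payroll deduction: $347.93
Total deductions = $621.55 + $673.35 + $634.50 + $53.68 + $141.84 + $31.74 + $347.93 = $2,504.59
Net pay = $10,359.18 − $2,504.59 = $7,854.59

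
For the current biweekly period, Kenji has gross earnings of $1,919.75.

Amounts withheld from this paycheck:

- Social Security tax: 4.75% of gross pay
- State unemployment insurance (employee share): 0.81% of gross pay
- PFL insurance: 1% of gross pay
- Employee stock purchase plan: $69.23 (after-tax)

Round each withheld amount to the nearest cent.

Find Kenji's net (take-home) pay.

$1,724.58

State unemployment insurance (employee share): $1,919.75 × 0.0081 = $15.55
Social Security tax: $1,919.75 × 0.0475 = $91.19
PFL insurance: $1,919.75 × 0.01 = $19.20
Employee stock purchase plan: $69.23
Total deductions = $15.55 + $91.19 + $19.20 + $69.23 = $195.17
Net pay = $1,919.75 − $195.17 = $1,724.58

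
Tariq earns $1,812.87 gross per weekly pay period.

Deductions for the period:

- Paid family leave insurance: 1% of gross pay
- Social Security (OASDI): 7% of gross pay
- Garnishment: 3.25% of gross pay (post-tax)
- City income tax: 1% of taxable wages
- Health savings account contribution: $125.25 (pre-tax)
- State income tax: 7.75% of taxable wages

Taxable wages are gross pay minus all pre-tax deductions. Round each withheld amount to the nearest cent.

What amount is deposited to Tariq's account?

$1,336.00

Health savings account contribution: $125.25
Taxable wages = $1,812.87 − $125.25 = $1,687.62
City income tax: $1,687.62 × 0.01 = $16.88
State income tax: $1,687.62 × 0.0775 = $130.79
Social Security (OASDI): $1,812.87 × 0.07 = $126.90
Paid family leave insurance: $1,812.87 × 0.01 = $18.13
Garnishment: $1,812.87 × 0.0325 = $58.92
Total deductions = $125.25 + $16.88 + $130.79 + $126.90 + $18.13 + $58.92 = $476.87
Net pay = $1,812.87 − $476.87 = $1,336.00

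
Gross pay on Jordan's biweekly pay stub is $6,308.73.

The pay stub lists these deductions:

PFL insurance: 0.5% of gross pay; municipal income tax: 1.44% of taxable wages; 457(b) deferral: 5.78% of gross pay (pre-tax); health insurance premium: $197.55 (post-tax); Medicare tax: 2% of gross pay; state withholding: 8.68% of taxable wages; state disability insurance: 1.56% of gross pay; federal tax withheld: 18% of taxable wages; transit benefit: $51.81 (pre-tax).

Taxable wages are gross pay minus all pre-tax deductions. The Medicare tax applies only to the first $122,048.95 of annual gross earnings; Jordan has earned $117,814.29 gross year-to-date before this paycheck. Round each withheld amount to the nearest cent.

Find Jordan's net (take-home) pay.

457(b) deferral: $6,308.73 × 0.0578 = $364.64
Transit benefit: $51.81
Pre-tax total = $364.64 + $51.81 = $416.45
Taxable wages = $6,308.73 − $416.45 = $5,892.28
Federal tax withheld: $5,892.28 × 0.18 = $1,060.61
State withholding: $5,892.28 × 0.0868 = $511.45
Municipal income tax: $5,892.28 × 0.0144 = $84.85
State disability insurance: $6,308.73 × 0.0156 = $98.42
Medicare tax: only $122,048.95 − $117,814.29 = $4,234.66 of this check is subject → $4,234.66 × 0.02 = $84.69
PFL insurance: $6,308.73 × 0.005 = $31.54
Health insurance premium: $197.55
Total deductions = $364.64 + $51.81 + $1,060.61 + $511.45 + $84.85 + $98.42 + $84.69 + $31.54 + $197.55 = $2,485.56
Net pay = $6,308.73 − $2,485.56 = $3,823.17

$3,823.17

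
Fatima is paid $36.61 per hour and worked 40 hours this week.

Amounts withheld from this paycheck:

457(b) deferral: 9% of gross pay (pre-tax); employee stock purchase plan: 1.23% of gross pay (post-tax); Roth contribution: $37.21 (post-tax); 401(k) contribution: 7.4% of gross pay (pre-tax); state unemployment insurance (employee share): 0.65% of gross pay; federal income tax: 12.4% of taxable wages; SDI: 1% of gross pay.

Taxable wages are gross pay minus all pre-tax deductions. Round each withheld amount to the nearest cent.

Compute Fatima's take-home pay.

Gross pay: 40 × $36.61 = $1,464.40
401(k) contribution: $1,464.40 × 0.074 = $108.37
457(b) deferral: $1,464.40 × 0.09 = $131.80
Pre-tax total = $108.37 + $131.80 = $240.17
Taxable wages = $1,464.40 − $240.17 = $1,224.23
Federal income tax: $1,224.23 × 0.124 = $151.80
SDI: $1,464.40 × 0.01 = $14.64
State unemployment insurance (employee share): $1,464.40 × 0.0065 = $9.52
Employee stock purchase plan: $1,464.40 × 0.0123 = $18.01
Roth contribution: $37.21
Total deductions = $108.37 + $131.80 + $151.80 + $14.64 + $9.52 + $18.01 + $37.21 = $471.35
Net pay = $1,464.40 − $471.35 = $993.05

$993.05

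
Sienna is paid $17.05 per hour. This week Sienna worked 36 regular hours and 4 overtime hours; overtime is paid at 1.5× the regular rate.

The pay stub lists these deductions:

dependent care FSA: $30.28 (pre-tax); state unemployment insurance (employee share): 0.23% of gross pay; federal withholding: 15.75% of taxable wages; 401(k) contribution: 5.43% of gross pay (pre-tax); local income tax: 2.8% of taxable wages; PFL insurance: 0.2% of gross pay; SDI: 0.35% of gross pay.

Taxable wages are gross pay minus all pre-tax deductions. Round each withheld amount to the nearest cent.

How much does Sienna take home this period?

$521.35

Regular pay: 36 × $17.05 = $613.80
Overtime pay: 4 × $17.05 × 1.5 = $102.30
Gross pay = $613.80 + $102.30 = $716.10
401(k) contribution: $716.10 × 0.0543 = $38.88
Dependent care FSA: $30.28
Pre-tax total = $38.88 + $30.28 = $69.16
Taxable wages = $716.10 − $69.16 = $646.94
Local income tax: $646.94 × 0.028 = $18.11
Federal withholding: $646.94 × 0.1575 = $101.89
State unemployment insurance (employee share): $716.10 × 0.0023 = $1.65
SDI: $716.10 × 0.0035 = $2.51
PFL insurance: $716.10 × 0.002 = $1.43
Total deductions = $38.88 + $30.28 + $18.11 + $101.89 + $1.65 + $2.51 + $1.43 = $194.75
Net pay = $716.10 − $194.75 = $521.35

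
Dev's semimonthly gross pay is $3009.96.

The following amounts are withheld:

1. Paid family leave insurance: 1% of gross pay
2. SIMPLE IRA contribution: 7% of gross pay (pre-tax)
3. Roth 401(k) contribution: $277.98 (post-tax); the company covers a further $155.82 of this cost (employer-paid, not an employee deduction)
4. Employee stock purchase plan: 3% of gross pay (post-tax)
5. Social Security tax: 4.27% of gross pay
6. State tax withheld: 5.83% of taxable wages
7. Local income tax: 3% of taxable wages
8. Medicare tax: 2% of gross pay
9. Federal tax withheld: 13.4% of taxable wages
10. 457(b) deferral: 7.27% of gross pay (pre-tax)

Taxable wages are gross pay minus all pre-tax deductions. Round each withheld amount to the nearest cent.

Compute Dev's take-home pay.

$1419.70

SIMPLE IRA contribution: $3009.96 × 0.07 = $210.70
457(b) deferral: $3009.96 × 0.0727 = $218.82
Pre-tax total = $210.70 + $218.82 = $429.52
Taxable wages = $3009.96 − $429.52 = $2580.44
Federal tax withheld: $2580.44 × 0.134 = $345.78
State tax withheld: $2580.44 × 0.0583 = $150.44
Local income tax: $2580.44 × 0.03 = $77.41
Paid family leave insurance: $3009.96 × 0.01 = $30.10
Medicare tax: $3009.96 × 0.02 = $60.20
Social Security tax: $3009.96 × 0.0427 = $128.53
Roth 401(k) contribution: $277.98
Employee stock purchase plan: $3009.96 × 0.03 = $90.30
(Employer's $155.82 toward Roth 401(k) contribution is not withheld from the employee.)
Total deductions = $210.70 + $218.82 + $345.78 + $150.44 + $77.41 + $30.10 + $60.20 + $128.53 + $277.98 + $90.30 = $1590.26
Net pay = $3009.96 − $1590.26 = $1419.70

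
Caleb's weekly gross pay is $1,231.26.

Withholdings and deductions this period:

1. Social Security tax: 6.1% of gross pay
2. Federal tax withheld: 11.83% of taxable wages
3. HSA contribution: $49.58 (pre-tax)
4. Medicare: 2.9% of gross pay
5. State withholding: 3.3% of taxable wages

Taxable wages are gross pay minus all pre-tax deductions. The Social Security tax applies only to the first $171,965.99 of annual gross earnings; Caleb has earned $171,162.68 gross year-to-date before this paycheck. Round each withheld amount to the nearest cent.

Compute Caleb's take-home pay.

HSA contribution: $49.58
Taxable wages = $1,231.26 − $49.58 = $1,181.68
Federal tax withheld: $1,181.68 × 0.1183 = $139.79
State withholding: $1,181.68 × 0.033 = $39.00
Medicare: $1,231.26 × 0.029 = $35.71
Social Security tax: only $171,965.99 − $171,162.68 = $803.31 of this check is subject → $803.31 × 0.061 = $49.00
Total deductions = $49.58 + $139.79 + $39.00 + $35.71 + $49.00 = $313.08
Net pay = $1,231.26 − $313.08 = $918.18

$918.18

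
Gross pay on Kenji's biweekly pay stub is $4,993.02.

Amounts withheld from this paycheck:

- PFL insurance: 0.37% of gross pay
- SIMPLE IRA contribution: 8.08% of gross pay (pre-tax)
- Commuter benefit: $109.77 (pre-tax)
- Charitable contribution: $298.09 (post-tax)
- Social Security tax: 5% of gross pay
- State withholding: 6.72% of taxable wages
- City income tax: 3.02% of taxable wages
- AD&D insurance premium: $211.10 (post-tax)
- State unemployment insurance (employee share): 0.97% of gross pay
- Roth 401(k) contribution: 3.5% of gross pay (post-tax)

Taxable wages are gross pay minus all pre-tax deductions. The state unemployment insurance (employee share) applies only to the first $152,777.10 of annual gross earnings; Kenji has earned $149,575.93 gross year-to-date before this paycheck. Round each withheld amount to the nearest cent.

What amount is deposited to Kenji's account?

$3,060.36

SIMPLE IRA contribution: $4,993.02 × 0.0808 = $403.44
Commuter benefit: $109.77
Pre-tax total = $403.44 + $109.77 = $513.21
Taxable wages = $4,993.02 − $513.21 = $4,479.81
City income tax: $4,479.81 × 0.0302 = $135.29
State withholding: $4,479.81 × 0.0672 = $301.04
State unemployment insurance (employee share): only $152,777.10 − $149,575.93 = $3,201.17 of this check is subject → $3,201.17 × 0.0097 = $31.05
Social Security tax: $4,993.02 × 0.05 = $249.65
PFL insurance: $4,993.02 × 0.0037 = $18.47
Charitable contribution: $298.09
AD&D insurance premium: $211.10
Roth 401(k) contribution: $4,993.02 × 0.035 = $174.76
Total deductions = $403.44 + $109.77 + $135.29 + $301.04 + $31.05 + $249.65 + $18.47 + $298.09 + $211.10 + $174.76 = $1,932.66
Net pay = $4,993.02 − $1,932.66 = $3,060.36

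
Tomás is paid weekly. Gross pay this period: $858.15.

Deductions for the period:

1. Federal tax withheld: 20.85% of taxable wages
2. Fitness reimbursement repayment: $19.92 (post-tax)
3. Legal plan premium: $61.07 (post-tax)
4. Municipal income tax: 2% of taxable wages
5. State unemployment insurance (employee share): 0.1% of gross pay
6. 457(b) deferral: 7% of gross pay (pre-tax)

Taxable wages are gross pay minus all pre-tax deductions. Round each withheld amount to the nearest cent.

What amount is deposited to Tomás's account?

457(b) deferral: $858.15 × 0.07 = $60.07
Taxable wages = $858.15 − $60.07 = $798.08
Municipal income tax: $798.08 × 0.02 = $15.96
Federal tax withheld: $798.08 × 0.2085 = $166.40
State unemployment insurance (employee share): $858.15 × 0.001 = $0.86
Legal plan premium: $61.07
Fitness reimbursement repayment: $19.92
Total deductions = $60.07 + $15.96 + $166.40 + $0.86 + $61.07 + $19.92 = $324.28
Net pay = $858.15 − $324.28 = $533.87

$533.87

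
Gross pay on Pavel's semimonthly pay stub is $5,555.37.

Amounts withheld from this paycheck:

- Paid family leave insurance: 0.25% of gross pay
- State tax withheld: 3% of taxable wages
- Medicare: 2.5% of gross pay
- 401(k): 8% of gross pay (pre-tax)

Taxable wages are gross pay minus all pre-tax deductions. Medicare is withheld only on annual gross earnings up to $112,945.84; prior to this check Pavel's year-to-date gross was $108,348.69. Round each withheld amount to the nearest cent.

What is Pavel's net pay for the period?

401(k): $5,555.37 × 0.08 = $444.43
Taxable wages = $5,555.37 − $444.43 = $5,110.94
State tax withheld: $5,110.94 × 0.03 = $153.33
Medicare: only $112,945.84 − $108,348.69 = $4,597.15 of this check is subject → $4,597.15 × 0.025 = $114.93
Paid family leave insurance: $5,555.37 × 0.0025 = $13.89
Total deductions = $444.43 + $153.33 + $114.93 + $13.89 = $726.58
Net pay = $5,555.37 − $726.58 = $4,828.79

$4,828.79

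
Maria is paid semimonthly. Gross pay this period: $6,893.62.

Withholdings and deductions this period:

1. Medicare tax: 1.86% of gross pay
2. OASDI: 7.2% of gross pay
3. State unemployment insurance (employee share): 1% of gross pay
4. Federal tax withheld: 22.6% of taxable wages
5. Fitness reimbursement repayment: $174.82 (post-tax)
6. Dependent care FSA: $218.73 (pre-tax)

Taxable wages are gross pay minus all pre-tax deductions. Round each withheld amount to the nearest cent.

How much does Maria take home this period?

$4,298.04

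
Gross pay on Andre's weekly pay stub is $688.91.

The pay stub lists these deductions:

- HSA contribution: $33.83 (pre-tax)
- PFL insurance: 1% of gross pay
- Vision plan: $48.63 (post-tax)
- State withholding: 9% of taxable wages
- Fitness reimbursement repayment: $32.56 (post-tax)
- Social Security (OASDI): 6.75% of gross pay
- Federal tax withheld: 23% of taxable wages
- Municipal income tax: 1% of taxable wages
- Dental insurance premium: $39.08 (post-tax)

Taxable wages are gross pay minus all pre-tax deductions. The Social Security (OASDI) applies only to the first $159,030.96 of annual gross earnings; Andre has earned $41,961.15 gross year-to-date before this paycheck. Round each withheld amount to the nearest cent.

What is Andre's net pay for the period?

$265.24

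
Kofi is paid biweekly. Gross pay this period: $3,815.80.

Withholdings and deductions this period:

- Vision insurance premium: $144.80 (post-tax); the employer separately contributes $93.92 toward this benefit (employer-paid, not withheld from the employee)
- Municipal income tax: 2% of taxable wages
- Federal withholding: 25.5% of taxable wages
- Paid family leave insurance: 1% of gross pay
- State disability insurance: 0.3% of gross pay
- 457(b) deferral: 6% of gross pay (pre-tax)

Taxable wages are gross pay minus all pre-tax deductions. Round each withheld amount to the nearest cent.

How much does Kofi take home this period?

$2,406.05

457(b) deferral: $3,815.80 × 0.06 = $228.95
Taxable wages = $3,815.80 − $228.95 = $3,586.85
Municipal income tax: $3,586.85 × 0.02 = $71.74
Federal withholding: $3,586.85 × 0.255 = $914.65
Paid family leave insurance: $3,815.80 × 0.01 = $38.16
State disability insurance: $3,815.80 × 0.003 = $11.45
Vision insurance premium: $144.80
(Employer's $93.92 toward vision insurance premium is not withheld from the employee.)
Total deductions = $228.95 + $71.74 + $914.65 + $38.16 + $11.45 + $144.80 = $1,409.75
Net pay = $3,815.80 − $1,409.75 = $2,406.05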